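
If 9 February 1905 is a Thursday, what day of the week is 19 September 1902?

Count forward from the earlier date (September 19, 1902) to the later (February 9, 1905):
September 19, 1902 → September 19, 1903: 365 days.
September 19, 1903 → September 19, 1904: 366 days (1904 is a leap year).
September 1904: 30 − 19 = 11 days remain.
Then October (31), November (30), December (31), January (31): 31 + 30 + 31 + 31 = 123 days.
February 1–9, 1905: 9 days (1905 is not a leap year).
Residual: 143 days.
Total: 874 days.
874 mod 7 = 6, so 6 days before Thursday is Friday.

Friday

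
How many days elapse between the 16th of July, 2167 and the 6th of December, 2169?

Day-of-year of July 16, 2167: 197.
Day-of-year of December 6, 2169: 340.
2167 has 365 days, so 365 − 197 = 168 days remain in 2167.
Full years: 2168: 366. Sum = 366.
Total: 168 + 366 + 340 = 874 days.

874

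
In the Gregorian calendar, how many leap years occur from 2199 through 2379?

43

Years divisible by 4: 2200, 2204, …, 2376 — 45 in all.
Of these, 2200, 2300 are divisible by 100 but not 400, so not leap.
Leap years: 45 − 2 = 43.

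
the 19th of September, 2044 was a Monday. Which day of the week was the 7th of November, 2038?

Sunday

Count forward from the earlier date (November 7, 2038) to the later (September 19, 2044):
November 7, 2038 → November 7, 2039: 365 days.
November 7, 2039 → November 7, 2040: 366 days (2040 is a leap year).
November 7, 2040 → November 7, 2041: 365 days.
November 7, 2041 → November 7, 2042: 365 days.
November 7, 2042 → November 7, 2043: 365 days.
November 2043: 30 − 7 = 23 days remain.
Then 9 full months totalling 275 days.
September 1–19, 2044: 19 days.
Residual: 317 days.
Total: 2143 days.
2143 mod 7 = 1, so 1 day before Monday is Sunday.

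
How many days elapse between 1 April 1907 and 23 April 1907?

22

Within April 1907: 23 − 1 = 22 days.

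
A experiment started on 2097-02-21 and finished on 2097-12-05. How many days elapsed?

February 2097: 28 − 21 = 7 days remain (2097 is not a leap year, so February has 28 days).
Then 9 full months totalling 275 days.
December 1–5, 2097: 5 days.
Total: 7 + 275 + 5 = 287 days.

287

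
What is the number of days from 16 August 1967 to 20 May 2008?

Day-of-year of August 16, 1967: 228.
Day-of-year of May 20, 2008: 141.
1967 has 365 days, so 365 − 228 = 137 days remain in 1967.
Full years 1968–2007: 30 common + 10 leap = 30×365 + 10×366 = 14610 days.
Total: 137 + 14610 + 141 = 14888 days.

14888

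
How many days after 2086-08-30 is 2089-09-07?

August 30, 2086 → August 30, 2087: 365 days.
August 30, 2087 → August 30, 2088: 366 days (2088 is a leap year).
August 30, 2088 → August 30, 2089: 365 days.
August 2089: 31 − 30 = 1 day remains.
September 1–7, 2089: 7 days.
Residual: 8 days.
Total: 1104 days.

1104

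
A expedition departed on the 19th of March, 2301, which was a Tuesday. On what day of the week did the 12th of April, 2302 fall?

Saturday

March 2301: 31 − 19 = 12 days remain.
Then 12 full months totalling 365 days.
April 1–12, 2302: 12 days.
Total: 12 + 365 + 12 = 389 days.
389 mod 7 = 4, so 4 days after Tuesday is Saturday.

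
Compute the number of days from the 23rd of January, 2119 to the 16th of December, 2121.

Day-of-year of January 23, 2119: 23.
Day-of-year of December 16, 2121: 350.
2119 has 365 days, so 365 − 23 = 342 days remain in 2119.
Full years: 2120: 366. Sum = 366.
Total: 342 + 366 + 350 = 1058 days.

1058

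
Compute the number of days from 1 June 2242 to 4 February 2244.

613

June 2242: 30 − 1 = 29 days remain.
Then 19 full months totalling 580 days.
February 1–4, 2244: 4 days (2244 is a leap year).
Total: 29 + 580 + 4 = 613 days.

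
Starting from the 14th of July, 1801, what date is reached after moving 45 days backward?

the 30th of May, 1801

Count 45 days before July 14, 1801:
May 1801: 31 − 30 = 1 day remains.
Then June (30): 30 days.
July 1–14, 1801: 14 days.
Total: 1 + 30 + 14 = 45 days.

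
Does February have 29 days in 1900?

1900 is not a leap year (divisible by 100 but not 400).

No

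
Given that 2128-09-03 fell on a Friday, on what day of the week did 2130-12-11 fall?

Monday

September 2128: 30 − 3 = 27 days remain.
Then 26 full months totalling 791 days.
December 1–11, 2130: 11 days.
Total: 27 + 791 + 11 = 829 days.
829 mod 7 = 3, so 3 days after Friday is Monday.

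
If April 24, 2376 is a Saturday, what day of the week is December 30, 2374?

Count forward from the earlier date (December 30, 2374) to the later (April 24, 2376):
Day-of-year of December 30, 2374: 364.
Day-of-year of April 24, 2376: 115.
2374 has 365 days, so 365 − 364 = 1 days remain in 2374.
Full years: 2375: 365. Sum = 365.
Total: 1 + 365 + 115 = 481 days.
481 mod 7 = 5, so 5 days before Saturday is Monday.

Monday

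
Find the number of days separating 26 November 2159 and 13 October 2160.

322

November 2159: 30 − 26 = 4 days remain.
Then 10 full months totalling 305 days.
October 1–13, 2160: 13 days.
Total: 4 + 305 + 13 = 322 days.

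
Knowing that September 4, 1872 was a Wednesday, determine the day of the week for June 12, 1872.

Count forward from the earlier date (June 12, 1872) to the later (September 4, 1872):
June 1872: 30 − 12 = 18 days remain.
Then July (31), August (31): 31 + 31 = 62 days.
September 1–4, 1872: 4 days.
Total: 18 + 62 + 4 = 84 days.
84 is a multiple of 7, so June 12, 1872 falls on the same weekday: Wednesday.

Wednesday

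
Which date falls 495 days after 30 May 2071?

6 October 2072

Count 495 days after May 30, 2071:
May 30, 2071 → May 30, 2072: 366 days (2072 is a leap year).
May 2072: 31 − 30 = 1 day remains.
Then June (30), July (31), August (31), September (30): 30 + 31 + 31 + 30 = 122 days.
October 1–6, 2072: 6 days.
Residual: 129 days.
Total: 495 days.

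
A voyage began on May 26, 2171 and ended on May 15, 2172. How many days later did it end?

Day-of-year of May 26, 2171: 146.
Day-of-year of May 15, 2172: 136.
2171 has 365 days, so 365 − 146 = 219 days remain in 2171.
Total: 219 + 136 = 355 days.

355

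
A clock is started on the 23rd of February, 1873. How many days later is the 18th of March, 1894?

7693

Day-of-year of February 23, 1873: 54.
Day-of-year of March 18, 1894: 77.
1873 has 365 days, so 365 − 54 = 311 days remain in 1873.
Full years 1874–1893: 15 common + 5 leap = 15×365 + 5×366 = 7305 days.
Total: 311 + 7305 + 77 = 7693 days.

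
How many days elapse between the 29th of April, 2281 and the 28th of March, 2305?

From April 29, 2281 to April 29, 2304: 23 years, of which 5 contain a Feb 29 — 18×365 + 5×366 = 8400 days.
(2300 is not a leap year (divisible by 100 but not 400).)
April 2304: 30 − 29 = 1 day remains.
Then 10 full months totalling 304 days.
March 1–28, 2305: 28 days.
Residual: 333 days.
Total: 8733 days.

8733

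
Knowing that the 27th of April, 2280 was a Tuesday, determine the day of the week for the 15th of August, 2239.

Thursday

Count forward from the earlier date (August 15, 2239) to the later (April 27, 2280):
Day-of-year of August 15, 2239: 227.
Day-of-year of April 27, 2280: 118.
2239 has 365 days, so 365 − 227 = 138 days remain in 2239.
Full years 2240–2279: 30 common + 10 leap = 30×365 + 10×366 = 14610 days.
Total: 138 + 14610 + 118 = 14866 days.
14866 mod 7 = 5, so 5 days before Tuesday is Thursday.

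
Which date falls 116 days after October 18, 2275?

February 11, 2276

Count 116 days after October 18, 2275:
Day-of-year of October 18, 2275: 291.
Day-of-year of February 11, 2276: 42.
2275 has 365 days, so 365 − 291 = 74 days remain in 2275.
Total: 74 + 42 = 116 days.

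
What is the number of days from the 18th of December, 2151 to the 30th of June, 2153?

560

December 18, 2151 → December 18, 2152: 366 days (2152 is a leap year).
December 2152: 31 − 18 = 13 days remain.
Then January (31), February 2153 (28), March (31), April (30), May (31): 31 + 28 + 31 + 30 + 31 = 151 days.
June 1–30, 2153: 30 days.
Residual: 194 days.
Total: 560 days.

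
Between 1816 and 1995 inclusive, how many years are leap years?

Years divisible by 4: 1816, 1820, …, 1992 — 45 in all.
Of these, 1900 is divisible by 100 but not 400, so not leap.
Leap years: 45 − 1 = 44.

44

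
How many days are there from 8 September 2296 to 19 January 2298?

Day-of-year of September 8, 2296: 252.
Day-of-year of January 19, 2298: 19.
2296 has 366 days, so 366 − 252 = 114 days remain in 2296.
Full years: 2297: 365. Sum = 365.
Total: 114 + 365 + 19 = 498 days.

498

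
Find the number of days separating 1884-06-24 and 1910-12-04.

9658

Day-of-year of June 24, 1884: 176.
Day-of-year of December 4, 1910: 338.
1884 has 366 days, so 366 − 176 = 190 days remain in 1884.
Full years 1885–1909: 20 common + 5 leap = 20×365 + 5×366 = 9130 days.
Total: 190 + 9130 + 338 = 9658 days.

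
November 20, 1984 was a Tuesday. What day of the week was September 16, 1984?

Sunday

Count forward from the earlier date (September 16, 1984) to the later (November 20, 1984):
September 1984: 30 − 16 = 14 days remain.
Then October (31): 31 days.
November 1–20, 1984: 20 days.
Total: 14 + 31 + 20 = 65 days.
65 mod 7 = 2, so 2 days before Tuesday is Sunday.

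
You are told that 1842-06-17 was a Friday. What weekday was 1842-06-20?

Within June 1842: 20 − 17 = 3 days.
3 mod 7 = 3, so 3 days after Friday is Monday.

Monday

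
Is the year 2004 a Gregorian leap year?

Yes

2004 is a leap year.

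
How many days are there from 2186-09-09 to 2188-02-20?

Day-of-year of September 9, 2186: 252.
Day-of-year of February 20, 2188: 51.
2186 has 365 days, so 365 − 252 = 113 days remain in 2186.
Full years: 2187: 365. Sum = 365.
Total: 113 + 365 + 51 = 529 days.

529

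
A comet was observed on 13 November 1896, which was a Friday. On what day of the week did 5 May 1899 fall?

Friday

November 13, 1896 → November 13, 1897: 365 days.
November 13, 1897 → November 13, 1898: 365 days.
November 1898: 30 − 13 = 17 days remain.
Then December (31), January (31), February 1899 (28), March (31), April (30): 31 + 31 + 28 + 31 + 30 = 151 days.
May 1–5, 1899: 5 days.
Residual: 173 days.
Total: 903 days.
903 is a multiple of 7, so 5 May 1899 falls on the same weekday: Friday.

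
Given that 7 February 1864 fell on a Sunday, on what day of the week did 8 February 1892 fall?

Day-of-year of February 7, 1864: 38.
Day-of-year of February 8, 1892: 39.
1864 has 366 days, so 366 − 38 = 328 days remain in 1864.
Full years 1865–1891: 21 common + 6 leap = 21×365 + 6×366 = 9861 days.
Total: 328 + 9861 + 39 = 10228 days.
10228 mod 7 = 1, so 1 day after Sunday is Monday.

Monday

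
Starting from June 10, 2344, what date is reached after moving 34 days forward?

July 14, 2344

Count 34 days after June 10, 2344:
June 2344: 30 − 10 = 20 days remain.
July 1–14, 2344: 14 days.
Total: 20 + 14 = 34 days.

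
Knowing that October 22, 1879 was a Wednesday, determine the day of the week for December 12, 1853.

Count forward from the earlier date (December 12, 1853) to the later (October 22, 1879):
Day-of-year of December 12, 1853: 346.
Day-of-year of October 22, 1879: 295.
1853 has 365 days, so 365 − 346 = 19 days remain in 1853.
Full years 1854–1878: 19 common + 6 leap = 19×365 + 6×366 = 9131 days.
Total: 19 + 9131 + 295 = 9445 days.
9445 mod 7 = 2, so 2 days before Wednesday is Monday.

Monday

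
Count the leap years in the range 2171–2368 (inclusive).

Years divisible by 4: 2172, 2176, …, 2368 — 50 in all.
Of these, 2200, 2300 are divisible by 100 but not 400, so not leap.
Leap years: 50 − 2 = 48.

48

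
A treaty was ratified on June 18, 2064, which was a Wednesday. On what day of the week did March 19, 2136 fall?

From June 18, 2064 to June 18, 2135: 71 years, of which 16 contain a Feb 29 — 55×365 + 16×366 = 25931 days.
(2100 is not a leap year (divisible by 100 but not 400).)
June 2135: 30 − 18 = 12 days remain.
Then July (31), August (31), September (30), October (31), November (30), December (31), January (31), February 2136 (29): 31 + 31 + 30 + 31 + 30 + 31 + 31 + 29 = 244 days.
March 1–19, 2136: 19 days.
Residual: 275 days.
Total: 26206 days.
26206 mod 7 = 5, so 5 days after Wednesday is Monday.

Monday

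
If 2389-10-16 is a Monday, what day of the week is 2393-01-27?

October 16, 2389 → October 16, 2390: 365 days.
October 16, 2390 → October 16, 2391: 365 days.
October 16, 2391 → October 16, 2392: 366 days (2392 is a leap year).
October 2392: 31 − 16 = 15 days remain.
Then November (30), December (31): 30 + 31 = 61 days.
January 1–27, 2393: 27 days.
Residual: 103 days.
Total: 1199 days.
1199 mod 7 = 2, so 2 days after Monday is Wednesday.

Wednesday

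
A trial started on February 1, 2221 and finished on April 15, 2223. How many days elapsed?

803

February 1, 2221 → February 1, 2222: 365 days.
February 1, 2222 → February 1, 2223: 365 days.
February 2223: 28 − 1 = 27 days remain (2223 is not a leap year, so February has 28 days).
Then March (31): 31 days.
April 1–15, 2223: 15 days.
Residual: 73 days.
Total: 803 days.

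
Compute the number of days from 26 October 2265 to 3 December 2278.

4786

From October 26, 2265 to October 26, 2278: 13 years, of which 3 contain a Feb 29 — 10×365 + 3×366 = 4748 days.
October 2278: 31 − 26 = 5 days remain.
Then November (30): 30 days.
December 1–3, 2278: 3 days.
Residual: 38 days.
Total: 4786 days.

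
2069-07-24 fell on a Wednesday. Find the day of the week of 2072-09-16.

Friday

Day-of-year of July 24, 2069: 205.
Day-of-year of September 16, 2072: 260.
2069 has 365 days, so 365 − 205 = 160 days remain in 2069.
Full years: 2070: 365; 2071: 365. Sum = 730.
Total: 160 + 730 + 260 = 1150 days.
1150 mod 7 = 2, so 2 days after Wednesday is Friday.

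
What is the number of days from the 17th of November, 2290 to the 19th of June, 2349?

21398

From November 17, 2290 to November 17, 2348: 58 years, of which 14 contain a Feb 29 — 44×365 + 14×366 = 21184 days.
(2300 is not a leap year (divisible by 100 but not 400).)
November 2348: 30 − 17 = 13 days remain.
Then December (31), January (31), February 2349 (28), March (31), April (30), May (31): 31 + 31 + 28 + 31 + 30 + 31 = 182 days.
June 1–19, 2349: 19 days.
Residual: 214 days.
Total: 21398 days.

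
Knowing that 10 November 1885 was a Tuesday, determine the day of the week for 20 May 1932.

Friday

From November 10, 1885 to November 10, 1931: 46 years, of which 10 contain a Feb 29 — 36×365 + 10×366 = 16800 days.
(1900 is not a leap year (divisible by 100 but not 400).)
November 1931: 30 − 10 = 20 days remain.
Then December (31), January (31), February 1932 (29), March (31), April (30): 31 + 31 + 29 + 31 + 30 = 152 days.
May 1–20, 1932: 20 days.
Residual: 192 days.
Total: 16992 days.
16992 mod 7 = 3, so 3 days after Tuesday is Friday.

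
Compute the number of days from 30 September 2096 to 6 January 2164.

24568

From September 30, 2096 to September 30, 2163: 67 years, of which 15 contain a Feb 29 — 52×365 + 15×366 = 24470 days.
(2100 is not a leap year (divisible by 100 but not 400).)
September 2163: 30 − 30 = 0 days remain.
Then October (31), November (30), December (31): 31 + 30 + 31 = 92 days.
January 1–6, 2164: 6 days.
Residual: 98 days.
Total: 24568 days.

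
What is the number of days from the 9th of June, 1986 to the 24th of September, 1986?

107

June 1986: 30 − 9 = 21 days remain.
Then July (31), August (31): 31 + 31 = 62 days.
September 1–24, 1986: 24 days.
Total: 21 + 62 + 24 = 107 days.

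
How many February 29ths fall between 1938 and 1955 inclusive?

Years divisible by 4 in [1938, 1955]: 1940, 1944, 1948, 1952.
No century exceptions apply. Count: 4.

4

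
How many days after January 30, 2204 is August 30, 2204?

213

January 2204: 31 − 30 = 1 day remains.
Then February 2204 (29), March (31), April (30), May (31), June (30), July (31): 29 + 31 + 30 + 31 + 30 + 31 = 182 days.
August 1–30, 2204: 30 days.
Total: 1 + 182 + 30 = 213 days.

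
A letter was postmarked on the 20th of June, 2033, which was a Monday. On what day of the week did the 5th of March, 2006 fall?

Sunday

Count forward from the earlier date (March 5, 2006) to the later (June 20, 2033):
From March 5, 2006 to March 5, 2033: 27 years, of which 7 contain a Feb 29 — 20×365 + 7×366 = 9862 days.
March 2033: 31 − 5 = 26 days remain.
Then April (30), May (31): 30 + 31 = 61 days.
June 1–20, 2033: 20 days.
Residual: 107 days.
Total: 9969 days.
9969 mod 7 = 1, so 1 day before Monday is Sunday.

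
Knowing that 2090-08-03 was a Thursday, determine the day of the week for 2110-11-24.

From August 3, 2090 to August 3, 2110: 20 years, of which 4 contain a Feb 29 — 16×365 + 4×366 = 7304 days.
(2100 is not a leap year (divisible by 100 but not 400).)
August 2110: 31 − 3 = 28 days remain.
Then September (30), October (31): 30 + 31 = 61 days.
November 1–24, 2110: 24 days.
Residual: 113 days.
Total: 7417 days.
7417 mod 7 = 4, so 4 days after Thursday is Monday.

Monday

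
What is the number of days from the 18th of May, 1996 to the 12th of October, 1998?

May 1996: 31 − 18 = 13 days remain.
Then 28 full months totalling 852 days.
October 1–12, 1998: 12 days.
Total: 13 + 852 + 12 = 877 days.

877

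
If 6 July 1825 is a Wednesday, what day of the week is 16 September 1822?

Monday

Count forward from the earlier date (September 16, 1822) to the later (July 6, 1825):
Day-of-year of September 16, 1822: 259.
Day-of-year of July 6, 1825: 187.
1822 has 365 days, so 365 − 259 = 106 days remain in 1822.
Full years: 1823: 365; 1824: 366. Sum = 731.
Total: 106 + 731 + 187 = 1024 days.
1024 mod 7 = 2, so 2 days before Wednesday is Monday.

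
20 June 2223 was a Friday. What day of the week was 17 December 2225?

June 20, 2223 → June 20, 2224: 366 days (2224 is a leap year).
June 20, 2224 → June 20, 2225: 365 days.
June 2225: 30 − 20 = 10 days remain.
Then July (31), August (31), September (30), October (31), November (30): 31 + 31 + 30 + 31 + 30 = 153 days.
December 1–17, 2225: 17 days.
Residual: 180 days.
Total: 911 days.
911 mod 7 = 1, so 1 day after Friday is Saturday.

Saturday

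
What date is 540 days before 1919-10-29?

1918-05-07

Count 540 days before October 29, 1919:
May 7, 1918 → May 7, 1919: 365 days.
May 1919: 31 − 7 = 24 days remain.
Then June (30), July (31), August (31), September (30): 30 + 31 + 31 + 30 = 122 days.
October 1–29, 1919: 29 days.
Residual: 175 days.
Total: 540 days.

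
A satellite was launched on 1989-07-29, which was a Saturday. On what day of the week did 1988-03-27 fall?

Sunday

Count forward from the earlier date (March 27, 1988) to the later (July 29, 1989):
March 27, 1988 → March 27, 1989: 365 days.
March 1989: 31 − 27 = 4 days remain.
Then April (30), May (31), June (30): 30 + 31 + 30 = 91 days.
July 1–29, 1989: 29 days.
Residual: 124 days.
Total: 489 days.
489 mod 7 = 6, so 6 days before Saturday is Sunday.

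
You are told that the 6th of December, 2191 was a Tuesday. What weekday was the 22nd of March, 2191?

Tuesday

Count forward from the earlier date (March 22, 2191) to the later (December 6, 2191):
March 2191: 31 − 22 = 9 days remain.
Then April (30), May (31), June (30), July (31), August (31), September (30), October (31), November (30): 30 + 31 + 30 + 31 + 31 + 30 + 31 + 30 = 244 days.
December 1–6, 2191: 6 days.
Total: 9 + 244 + 6 = 259 days.
259 is a multiple of 7, so the 22nd of March, 2191 falls on the same weekday: Tuesday.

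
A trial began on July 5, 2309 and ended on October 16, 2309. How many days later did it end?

103

July 2309: 31 − 5 = 26 days remain.
Then August (31), September (30): 31 + 30 = 61 days.
October 1–16, 2309: 16 days.
Total: 26 + 61 + 16 = 103 days.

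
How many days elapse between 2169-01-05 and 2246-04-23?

From January 5, 2169 to January 5, 2246: 77 years, of which 18 contain a Feb 29 — 59×365 + 18×366 = 28123 days.
(2200 is not a leap year (divisible by 100 but not 400).)
January 2246: 31 − 5 = 26 days remain.
Then February 2246 (28), March (31): 28 + 31 = 59 days.
April 1–23, 2246: 23 days.
Residual: 108 days.
Total: 28231 days.

28231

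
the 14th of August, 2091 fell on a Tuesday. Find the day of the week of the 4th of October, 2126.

Friday

Day-of-year of August 14, 2091: 226.
Day-of-year of October 4, 2126: 277.
2091 has 365 days, so 365 − 226 = 139 days remain in 2091.
Full years 2092–2125: 26 common + 8 leap = 26×365 + 8×366 = 12418 days.
Total: 139 + 12418 + 277 = 12834 days.
12834 mod 7 = 3, so 3 days after Tuesday is Friday.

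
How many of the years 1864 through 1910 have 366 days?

Years divisible by 4 in [1864, 1910]: 1864, 1868, 1872, 1876, 1880, 1884, 1888, 1892, 1896, 1900, 1904, 1908.
Of these, 1900 is divisible by 100 but not 400, so not leap.
Leap years: 12 − 1 = 11.

11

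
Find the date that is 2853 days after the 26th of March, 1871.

the 16th of January, 1879

Count 2853 days after March 26, 1871:
From March 26, 1871 to March 26, 1878: 7 years, of which 2 contain a Feb 29 — 5×365 + 2×366 = 2557 days.
March 1878: 31 − 26 = 5 days remain.
Then 9 full months totalling 275 days.
January 1–16, 1879: 16 days.
Residual: 296 days.
Total: 2853 days.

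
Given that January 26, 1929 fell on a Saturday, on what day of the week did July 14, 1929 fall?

Sunday

January 1929: 31 − 26 = 5 days remain.
Then February 1929 (28), March (31), April (30), May (31), June (30): 28 + 31 + 30 + 31 + 30 = 150 days.
July 1–14, 1929: 14 days.
Total: 5 + 150 + 14 = 169 days.
169 mod 7 = 1, so 1 day after Saturday is Sunday.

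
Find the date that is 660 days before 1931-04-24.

1929-07-03

Count 660 days before April 24, 1931:
July 3, 1929 → July 3, 1930: 365 days.
July 1930: 31 − 3 = 28 days remain.
Then August (31), September (30), October (31), November (30), December (31), January (31), February 1931 (28), March (31): 31 + 30 + 31 + 30 + 31 + 31 + 28 + 31 = 243 days.
April 1–24, 1931: 24 days.
Residual: 295 days.
Total: 660 days.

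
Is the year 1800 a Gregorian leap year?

1800 is not a leap year (divisible by 100 but not 400).

No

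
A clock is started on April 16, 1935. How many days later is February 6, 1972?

13445

From April 16, 1935 to April 16, 1971: 36 years, of which 9 contain a Feb 29 — 27×365 + 9×366 = 13149 days.
April 1971: 30 − 16 = 14 days remain.
Then 9 full months totalling 276 days.
February 1–6, 1972: 6 days (1972 is a leap year).
Residual: 296 days.
Total: 13445 days.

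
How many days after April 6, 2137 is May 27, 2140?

Day-of-year of April 6, 2137: 96.
Day-of-year of May 27, 2140: 148.
2137 has 365 days, so 365 − 96 = 269 days remain in 2137.
Full years: 2138: 365; 2139: 365. Sum = 730.
Total: 269 + 730 + 148 = 1147 days.

1147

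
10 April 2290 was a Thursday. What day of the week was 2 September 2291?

Wednesday

Day-of-year of April 10, 2290: 100.
Day-of-year of September 2, 2291: 245.
2290 has 365 days, so 365 − 100 = 265 days remain in 2290.
Total: 265 + 245 = 510 days.
510 mod 7 = 6, so 6 days after Thursday is Wednesday.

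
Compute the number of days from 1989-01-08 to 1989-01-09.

Within January 1989: 9 − 8 = 1 day.

1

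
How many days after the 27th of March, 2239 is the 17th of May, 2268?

From March 27, 2239 to March 27, 2268: 29 years, of which 8 contain a Feb 29 — 21×365 + 8×366 = 10593 days.
March 2268: 31 − 27 = 4 days remain.
Then April (30): 30 days.
May 1–17, 2268: 17 days.
Residual: 51 days.
Total: 10644 days.

10644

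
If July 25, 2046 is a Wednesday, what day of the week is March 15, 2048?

Sunday

Day-of-year of July 25, 2046: 206.
Day-of-year of March 15, 2048: 75.
2046 has 365 days, so 365 − 206 = 159 days remain in 2046.
Full years: 2047: 365. Sum = 365.
Total: 159 + 365 + 75 = 599 days.
599 mod 7 = 4, so 4 days after Wednesday is Sunday.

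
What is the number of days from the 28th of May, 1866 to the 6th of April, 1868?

May 28, 1866 → May 28, 1867: 365 days.
May 1867: 31 − 28 = 3 days remain.
Then 10 full months totalling 305 days.
April 1–6, 1868: 6 days.
Residual: 314 days.
Total: 679 days.

679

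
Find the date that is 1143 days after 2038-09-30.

2041-11-16

Count 1143 days after September 30, 2038:
September 30, 2038 → September 30, 2039: 365 days.
September 30, 2039 → September 30, 2040: 366 days (2040 is a leap year).
September 30, 2040 → September 30, 2041: 365 days.
September 2041: 30 − 30 = 0 days remain.
Then October (31): 31 days.
November 1–16, 2041: 16 days.
Residual: 47 days.
Total: 1143 days.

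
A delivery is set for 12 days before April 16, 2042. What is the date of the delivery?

April 4, 2042

Count 12 days before April 16, 2042:
Within April 2042: 16 − 4 = 12 days.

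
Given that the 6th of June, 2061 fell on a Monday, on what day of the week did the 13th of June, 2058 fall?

Count forward from the earlier date (June 13, 2058) to the later (June 6, 2061):
Day-of-year of June 13, 2058: 164.
Day-of-year of June 6, 2061: 157.
2058 has 365 days, so 365 − 164 = 201 days remain in 2058.
Full years: 2059: 365; 2060: 366. Sum = 731.
Total: 201 + 731 + 157 = 1089 days.
1089 mod 7 = 4, so 4 days before Monday is Thursday.

Thursday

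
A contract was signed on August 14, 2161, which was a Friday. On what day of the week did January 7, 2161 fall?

Wednesday

Count forward from the earlier date (January 7, 2161) to the later (August 14, 2161):
January 2161: 31 − 7 = 24 days remain.
Then February 2161 (28), March (31), April (30), May (31), June (30), July (31): 28 + 31 + 30 + 31 + 30 + 31 = 181 days.
August 1–14, 2161: 14 days.
Total: 24 + 181 + 14 = 219 days.
219 mod 7 = 2, so 2 days before Friday is Wednesday.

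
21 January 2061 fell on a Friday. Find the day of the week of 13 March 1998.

Count forward from the earlier date (March 13, 1998) to the later (January 21, 2061):
Day-of-year of March 13, 1998: 72.
Day-of-year of January 21, 2061: 21.
1998 has 365 days, so 365 − 72 = 293 days remain in 1998.
Full years 1999–2060: 46 common + 16 leap = 46×365 + 16×366 = 22646 days.
Total: 293 + 22646 + 21 = 22960 days.
22960 is a multiple of 7, so 13 March 1998 falls on the same weekday: Friday.

Friday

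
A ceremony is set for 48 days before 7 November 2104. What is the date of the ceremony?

20 September 2104

Count 48 days before November 7, 2104:
September 2104: 30 − 20 = 10 days remain.
Then October (31): 31 days.
November 1–7, 2104: 7 days.
Total: 10 + 31 + 7 = 48 days.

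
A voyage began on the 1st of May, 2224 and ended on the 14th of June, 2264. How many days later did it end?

From May 1, 2224 to May 1, 2264: 40 years, of which 10 contain a Feb 29 — 30×365 + 10×366 = 14610 days.
May 2264: 31 − 1 = 30 days remain.
June 1–14, 2264: 14 days.
Residual: 44 days.
Total: 14654 days.

14654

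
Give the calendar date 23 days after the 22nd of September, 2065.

the 15th of October, 2065

Count 23 days after September 22, 2065:
September 2065: 30 − 22 = 8 days remain.
October 1–15, 2065: 15 days.
Total: 8 + 15 = 23 days.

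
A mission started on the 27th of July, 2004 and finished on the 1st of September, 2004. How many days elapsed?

36

July 2004: 31 − 27 = 4 days remain.
Then August (31): 31 days.
September 1, 2004: 1 day.
Total: 4 + 31 + 1 = 36 days.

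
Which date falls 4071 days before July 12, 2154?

May 20, 2143

Count 4071 days before July 12, 2154:
From May 20, 2143 to May 20, 2154: 11 years, of which 3 contain a Feb 29 — 8×365 + 3×366 = 4018 days.
May 2154: 31 − 20 = 11 days remain.
Then June (30): 30 days.
July 1–12, 2154: 12 days.
Residual: 53 days.
Total: 4071 days.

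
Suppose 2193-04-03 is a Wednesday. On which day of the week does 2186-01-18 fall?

Count forward from the earlier date (January 18, 2186) to the later (April 3, 2193):
From January 18, 2186 to January 18, 2193: 7 years, of which 2 contain a Feb 29 — 5×365 + 2×366 = 2557 days.
January 2193: 31 − 18 = 13 days remain.
Then February 2193 (28), March (31): 28 + 31 = 59 days.
April 1–3, 2193: 3 days.
Residual: 75 days.
Total: 2632 days.
2632 is a multiple of 7, so 2186-01-18 falls on the same weekday: Wednesday.

Wednesday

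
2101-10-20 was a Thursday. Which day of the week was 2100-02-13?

Count forward from the earlier date (February 13, 2100) to the later (October 20, 2101):
Day-of-year of February 13, 2100: 44.
Day-of-year of October 20, 2101: 293.
2100 has 365 days, so 365 − 44 = 321 days remain in 2100.
Total: 321 + 293 = 614 days.
614 mod 7 = 5, so 5 days before Thursday is Saturday.

Saturday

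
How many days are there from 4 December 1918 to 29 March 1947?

From December 4, 1918 to December 4, 1946: 28 years, of which 7 contain a Feb 29 — 21×365 + 7×366 = 10227 days.
December 1946: 31 − 4 = 27 days remain.
Then January (31), February 1947 (28): 31 + 28 = 59 days.
March 1–29, 1947: 29 days.
Residual: 115 days.
Total: 10342 days.

10342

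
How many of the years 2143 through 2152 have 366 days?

3

Years divisible by 4 in [2143, 2152]: 2144, 2148, 2152.
No century exceptions apply. Count: 3.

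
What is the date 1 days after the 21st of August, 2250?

the 22nd of August, 2250

Count 1 days after August 21, 2250:
Within August 2250: 22 − 21 = 1 day.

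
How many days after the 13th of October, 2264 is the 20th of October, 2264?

Within October 2264: 20 − 13 = 7 days.

7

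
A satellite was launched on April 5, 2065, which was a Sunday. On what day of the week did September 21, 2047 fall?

Count forward from the earlier date (September 21, 2047) to the later (April 5, 2065):
From September 21, 2047 to September 21, 2064: 17 years, of which 5 contain a Feb 29 — 12×365 + 5×366 = 6210 days.
September 2064: 30 − 21 = 9 days remain.
Then October (31), November (30), December (31), January (31), February 2065 (28), March (31): 31 + 30 + 31 + 31 + 28 + 31 = 182 days.
April 1–5, 2065: 5 days.
Residual: 196 days.
Total: 6406 days.
6406 mod 7 = 1, so 1 day before Sunday is Saturday.

Saturday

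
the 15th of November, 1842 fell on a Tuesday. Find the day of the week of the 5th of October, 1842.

Wednesday

Count forward from the earlier date (October 5, 1842) to the later (November 15, 1842):
October 1842: 31 − 5 = 26 days remain.
November 1–15, 1842: 15 days.
Total: 26 + 15 = 41 days.
41 mod 7 = 6, so 6 days before Tuesday is Wednesday.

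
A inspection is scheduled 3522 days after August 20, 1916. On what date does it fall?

April 12, 1926

Count 3522 days after August 20, 1916:
Day-of-year of August 20, 1916: 233.
Day-of-year of April 12, 1926: 102.
1916 has 366 days, so 366 − 233 = 133 days remain in 1916.
Full years 1917–1925: 7 common + 2 leap = 7×365 + 2×366 = 3287 days.
Total: 133 + 3287 + 102 = 3522 days.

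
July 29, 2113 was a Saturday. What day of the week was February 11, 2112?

Count forward from the earlier date (February 11, 2112) to the later (July 29, 2113):
February 11, 2112 → February 11, 2113: 366 days (2112 is a leap year).
February 2113: 28 − 11 = 17 days remain (2113 is not a leap year, so February has 28 days).
Then March (31), April (30), May (31), June (30): 31 + 30 + 31 + 30 = 122 days.
July 1–29, 2113: 29 days.
Residual: 168 days.
Total: 534 days.
534 mod 7 = 2, so 2 days before Saturday is Thursday.

Thursday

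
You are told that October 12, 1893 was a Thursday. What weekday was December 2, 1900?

Day-of-year of October 12, 1893: 285.
Day-of-year of December 2, 1900: 336.
1893 has 365 days, so 365 − 285 = 80 days remain in 1893.
Full years: 1894: 365; 1895: 365; 1896: 366; 1897: 365; 1898: 365; 1899: 365. Sum = 2191.
Total: 80 + 2191 + 336 = 2607 days.
2607 mod 7 = 3, so 3 days after Thursday is Sunday.

Sunday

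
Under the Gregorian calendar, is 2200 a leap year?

No

2200 is not a leap year (divisible by 100 but not 400).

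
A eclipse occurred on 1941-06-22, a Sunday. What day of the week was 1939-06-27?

Count forward from the earlier date (June 27, 1939) to the later (June 22, 1941):
June 1939: 30 − 27 = 3 days remain.
Then 23 full months totalling 701 days.
June 1–22, 1941: 22 days.
Total: 3 + 701 + 22 = 726 days.
726 mod 7 = 5, so 5 days before Sunday is Tuesday.

Tuesday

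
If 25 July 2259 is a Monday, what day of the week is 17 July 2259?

Count forward from the earlier date (July 17, 2259) to the later (July 25, 2259):
Within July 2259: 25 − 17 = 8 days.
8 mod 7 = 1, so 1 day before Monday is Sunday.

Sunday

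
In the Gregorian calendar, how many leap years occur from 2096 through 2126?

7

Years divisible by 4 in [2096, 2126]: 2096, 2100, 2104, 2108, 2112, 2116, 2120, 2124.
Of these, 2100 is divisible by 100 but not 400, so not leap.
Leap years: 8 − 1 = 7.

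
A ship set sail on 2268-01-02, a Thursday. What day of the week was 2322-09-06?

Wednesday

From January 2, 2268 to January 2, 2322: 54 years, of which 13 contain a Feb 29 — 41×365 + 13×366 = 19723 days.
(2300 is not a leap year (divisible by 100 but not 400).)
January 2322: 31 − 2 = 29 days remain.
Then February 2322 (28), March (31), April (30), May (31), June (30), July (31), August (31): 28 + 31 + 30 + 31 + 30 + 31 + 31 = 212 days.
September 1–6, 2322: 6 days.
Residual: 247 days.
Total: 19970 days.
19970 mod 7 = 6, so 6 days after Thursday is Wednesday.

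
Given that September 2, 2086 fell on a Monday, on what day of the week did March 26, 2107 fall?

Day-of-year of September 2, 2086: 245.
Day-of-year of March 26, 2107: 85.
2086 has 365 days, so 365 − 245 = 120 days remain in 2086.
Full years 2087–2106: 16 common + 4 leap = 16×365 + 4×366 = 7304 days.
Total: 120 + 7304 + 85 = 7509 days.
7509 mod 7 = 5, so 5 days after Monday is Saturday.

Saturday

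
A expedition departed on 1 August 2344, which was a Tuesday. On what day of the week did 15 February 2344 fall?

Count forward from the earlier date (February 15, 2344) to the later (August 1, 2344):
February 2344: 29 − 15 = 14 days remain (2344 is a leap year, so February has 29 days).
Then March (31), April (30), May (31), June (30), July (31): 31 + 30 + 31 + 30 + 31 = 153 days.
August 1, 2344: 1 day.
Total: 14 + 153 + 1 = 168 days.
168 is a multiple of 7, so 15 February 2344 falls on the same weekday: Tuesday.

Tuesday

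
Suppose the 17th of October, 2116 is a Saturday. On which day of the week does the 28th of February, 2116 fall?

Friday

Count forward from the earlier date (February 28, 2116) to the later (October 17, 2116):
February 2116: 29 − 28 = 1 day remains (2116 is a leap year, so February has 29 days).
Then March (31), April (30), May (31), June (30), July (31), August (31), September (30): 31 + 30 + 31 + 30 + 31 + 31 + 30 = 214 days.
October 1–17, 2116: 17 days.
Total: 1 + 214 + 17 = 232 days.
232 mod 7 = 1, so 1 day before Saturday is Friday.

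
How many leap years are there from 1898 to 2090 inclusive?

47

Years divisible by 4: 1900, 1904, …, 2088 — 48 in all.
Of these, 1900 is divisible by 100 but not 400, so not leap.
2000 is divisible by 400, so still leap.
Leap years: 48 − 1 = 47.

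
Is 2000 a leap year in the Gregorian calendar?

2000 is a leap year (divisible by 400).

Yes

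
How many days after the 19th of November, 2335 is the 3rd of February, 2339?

Day-of-year of November 19, 2335: 323.
Day-of-year of February 3, 2339: 34.
2335 has 365 days, so 365 − 323 = 42 days remain in 2335.
Full years: 2336: 366; 2337: 365; 2338: 365. Sum = 1096.
Total: 42 + 1096 + 34 = 1172 days.

1172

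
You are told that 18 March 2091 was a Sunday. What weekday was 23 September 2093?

Day-of-year of March 18, 2091: 77.
Day-of-year of September 23, 2093: 266.
2091 has 365 days, so 365 − 77 = 288 days remain in 2091.
Full years: 2092: 366. Sum = 366.
Total: 288 + 366 + 266 = 920 days.
920 mod 7 = 3, so 3 days after Sunday is Wednesday.

Wednesday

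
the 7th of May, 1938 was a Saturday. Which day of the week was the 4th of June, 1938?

May 1938: 31 − 7 = 24 days remain.
June 1–4, 1938: 4 days.
Total: 24 + 4 = 28 days.
28 is a multiple of 7, so the 4th of June, 1938 falls on the same weekday: Saturday.

Saturday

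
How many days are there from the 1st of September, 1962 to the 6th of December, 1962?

September 1962: 30 − 1 = 29 days remain.
Then October (31), November (30): 31 + 30 = 61 days.
December 1–6, 1962: 6 days.
Total: 29 + 61 + 6 = 96 days.

96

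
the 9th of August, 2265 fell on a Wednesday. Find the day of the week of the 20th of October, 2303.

Tuesday

From August 9, 2265 to August 9, 2303: 38 years, of which 8 contain a Feb 29 — 30×365 + 8×366 = 13878 days.
(2300 is not a leap year (divisible by 100 but not 400).)
August 2303: 31 − 9 = 22 days remain.
Then September (30): 30 days.
October 1–20, 2303: 20 days.
Residual: 72 days.
Total: 13950 days.
13950 mod 7 = 6, so 6 days after Wednesday is Tuesday.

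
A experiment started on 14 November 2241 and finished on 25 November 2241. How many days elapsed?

Within November 2241: 25 − 14 = 11 days.

11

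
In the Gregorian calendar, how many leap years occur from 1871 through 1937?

16

Years divisible by 4: 1872, 1876, …, 1936 — 17 in all.
Of these, 1900 is divisible by 100 but not 400, so not leap.
Leap years: 17 − 1 = 16.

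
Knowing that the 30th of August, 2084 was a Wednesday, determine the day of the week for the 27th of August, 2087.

Wednesday

Day-of-year of August 30, 2084: 243.
Day-of-year of August 27, 2087: 239.
2084 has 366 days, so 366 − 243 = 123 days remain in 2084.
Full years: 2085: 365; 2086: 365. Sum = 730.
Total: 123 + 730 + 239 = 1092 days.
1092 is a multiple of 7, so the 27th of August, 2087 falls on the same weekday: Wednesday.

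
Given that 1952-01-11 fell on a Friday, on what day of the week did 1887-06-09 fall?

Thursday

Count forward from the earlier date (June 9, 1887) to the later (January 11, 1952):
From June 9, 1887 to June 9, 1951: 64 years, of which 15 contain a Feb 29 — 49×365 + 15×366 = 23375 days.
(1900 is not a leap year (divisible by 100 but not 400).)
June 1951: 30 − 9 = 21 days remain.
Then July (31), August (31), September (30), October (31), November (30), December (31): 31 + 31 + 30 + 31 + 30 + 31 = 184 days.
January 1–11, 1952: 11 days.
Residual: 216 days.
Total: 23591 days.
23591 mod 7 = 1, so 1 day before Friday is Thursday.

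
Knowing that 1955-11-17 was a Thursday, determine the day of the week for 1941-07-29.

Count forward from the earlier date (July 29, 1941) to the later (November 17, 1955):
From July 29, 1941 to July 29, 1955: 14 years, of which 3 contain a Feb 29 — 11×365 + 3×366 = 5113 days.
July 1955: 31 − 29 = 2 days remain.
Then August (31), September (30), October (31): 31 + 30 + 31 = 92 days.
November 1–17, 1955: 17 days.
Residual: 111 days.
Total: 5224 days.
5224 mod 7 = 2, so 2 days before Thursday is Tuesday.

Tuesday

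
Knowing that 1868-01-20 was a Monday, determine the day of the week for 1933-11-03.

Friday

From January 20, 1868 to January 20, 1933: 65 years, of which 16 contain a Feb 29 — 49×365 + 16×366 = 23741 days.
(1900 is not a leap year (divisible by 100 but not 400).)
January 1933: 31 − 20 = 11 days remain.
Then 9 full months totalling 273 days.
November 1–3, 1933: 3 days.
Residual: 287 days.
Total: 24028 days.
24028 mod 7 = 4, so 4 days after Monday is Friday.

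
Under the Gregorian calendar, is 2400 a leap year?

Yes

2400 is a leap year (divisible by 400).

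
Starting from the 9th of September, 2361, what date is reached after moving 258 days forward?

the 25th of May, 2362

Count 258 days after September 9, 2361:
Day-of-year of September 9, 2361: 252.
Day-of-year of May 25, 2362: 145.
2361 has 365 days, so 365 − 252 = 113 days remain in 2361.
Total: 113 + 145 = 258 days.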